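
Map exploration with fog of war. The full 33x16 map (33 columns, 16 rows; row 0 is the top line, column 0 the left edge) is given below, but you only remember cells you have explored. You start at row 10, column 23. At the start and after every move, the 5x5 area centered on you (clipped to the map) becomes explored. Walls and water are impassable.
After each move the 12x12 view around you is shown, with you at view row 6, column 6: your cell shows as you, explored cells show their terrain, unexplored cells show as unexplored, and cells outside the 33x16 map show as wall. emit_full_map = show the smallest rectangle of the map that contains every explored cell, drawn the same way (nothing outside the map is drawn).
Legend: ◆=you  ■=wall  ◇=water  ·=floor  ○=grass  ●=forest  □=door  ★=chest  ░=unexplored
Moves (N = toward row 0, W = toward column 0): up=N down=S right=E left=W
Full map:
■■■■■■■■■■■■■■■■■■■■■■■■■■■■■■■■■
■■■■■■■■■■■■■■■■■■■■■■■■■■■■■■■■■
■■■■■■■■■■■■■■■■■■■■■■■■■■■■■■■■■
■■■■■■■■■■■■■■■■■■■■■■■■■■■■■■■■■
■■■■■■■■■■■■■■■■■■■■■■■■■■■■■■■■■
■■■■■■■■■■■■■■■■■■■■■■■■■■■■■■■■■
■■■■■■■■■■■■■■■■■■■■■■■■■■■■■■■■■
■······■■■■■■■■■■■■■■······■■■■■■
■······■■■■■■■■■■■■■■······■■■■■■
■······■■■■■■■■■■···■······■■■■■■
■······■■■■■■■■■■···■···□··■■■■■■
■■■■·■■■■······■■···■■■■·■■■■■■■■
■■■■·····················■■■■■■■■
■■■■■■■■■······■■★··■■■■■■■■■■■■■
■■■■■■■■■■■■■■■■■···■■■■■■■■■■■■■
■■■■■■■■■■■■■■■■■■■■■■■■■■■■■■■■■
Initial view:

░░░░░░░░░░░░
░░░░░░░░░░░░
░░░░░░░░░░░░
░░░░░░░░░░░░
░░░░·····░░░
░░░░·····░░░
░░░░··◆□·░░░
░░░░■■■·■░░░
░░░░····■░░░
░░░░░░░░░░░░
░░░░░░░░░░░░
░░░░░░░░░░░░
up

░░░░░░░░░░░░
░░░░░░░░░░░░
░░░░░░░░░░░░
░░░░░░░░░░░░
░░░░·····░░░
░░░░·····░░░
░░░░··◆··░░░
░░░░···□·░░░
░░░░■■■·■░░░
░░░░····■░░░
░░░░░░░░░░░░
░░░░░░░░░░░░

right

░░░░░░░░░░░░
░░░░░░░░░░░░
░░░░░░░░░░░░
░░░░░░░░░░░░
░░░······░░░
░░░······░░░
░░░···◆··░░░
░░░···□··░░░
░░░■■■·■■░░░
░░░····■░░░░
░░░░░░░░░░░░
░░░░░░░░░░░░

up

░░░░░░░░░░░░
░░░░░░░░░░░░
░░░░░░░░░░░░
░░░░░░░░░░░░
░░░░■■■■■░░░
░░░······░░░
░░░···◆··░░░
░░░······░░░
░░░···□··░░░
░░░■■■·■■░░░
░░░····■░░░░
░░░░░░░░░░░░

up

░░░░░░░░░░░░
░░░░░░░░░░░░
░░░░░░░░░░░░
░░░░░░░░░░░░
░░░░■■■■■░░░
░░░░■■■■■░░░
░░░···◆··░░░
░░░······░░░
░░░······░░░
░░░···□··░░░
░░░■■■·■■░░░
░░░····■░░░░

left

░░░░░░░░░░░░
░░░░░░░░░░░░
░░░░░░░░░░░░
░░░░░░░░░░░░
░░░░■■■■■■░░
░░░░■■■■■■░░
░░░░··◆···░░
░░░░······░░
░░░░······░░
░░░░···□··░░
░░░░■■■·■■░░
░░░░····■░░░

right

░░░░░░░░░░░░
░░░░░░░░░░░░
░░░░░░░░░░░░
░░░░░░░░░░░░
░░░■■■■■■░░░
░░░■■■■■■░░░
░░░···◆··░░░
░░░······░░░
░░░······░░░
░░░···□··░░░
░░░■■■·■■░░░
░░░····■░░░░

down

░░░░░░░░░░░░
░░░░░░░░░░░░
░░░░░░░░░░░░
░░░■■■■■■░░░
░░░■■■■■■░░░
░░░······░░░
░░░···◆··░░░
░░░······░░░
░░░···□··░░░
░░░■■■·■■░░░
░░░····■░░░░
░░░░░░░░░░░░

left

░░░░░░░░░░░░
░░░░░░░░░░░░
░░░░░░░░░░░░
░░░░■■■■■■░░
░░░░■■■■■■░░
░░░░······░░
░░░░··◆···░░
░░░░······░░
░░░░···□··░░
░░░░■■■·■■░░
░░░░····■░░░
░░░░░░░░░░░░

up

░░░░░░░░░░░░
░░░░░░░░░░░░
░░░░░░░░░░░░
░░░░░░░░░░░░
░░░░■■■■■■░░
░░░░■■■■■■░░
░░░░··◆···░░
░░░░······░░
░░░░······░░
░░░░···□··░░
░░░░■■■·■■░░
░░░░····■░░░

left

░░░░░░░░░░░░
░░░░░░░░░░░░
░░░░░░░░░░░░
░░░░░░░░░░░░
░░░░■■■■■■■░
░░░░■■■■■■■░
░░░░■·◆····░
░░░░■······░
░░░░■······░
░░░░░···□··░
░░░░░■■■·■■░
░░░░░····■░░

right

░░░░░░░░░░░░
░░░░░░░░░░░░
░░░░░░░░░░░░
░░░░░░░░░░░░
░░░■■■■■■■░░
░░░■■■■■■■░░
░░░■··◆···░░
░░░■······░░
░░░■······░░
░░░░···□··░░
░░░░■■■·■■░░
░░░░····■░░░

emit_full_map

■■■■■■■
■■■■■■■
■··◆···
■······
■······
░···□··
░■■■·■■
░····■░

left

░░░░░░░░░░░░
░░░░░░░░░░░░
░░░░░░░░░░░░
░░░░░░░░░░░░
░░░░■■■■■■■░
░░░░■■■■■■■░
░░░░■·◆····░
░░░░■······░
░░░░■······░
░░░░░···□··░
░░░░░■■■·■■░
░░░░░····■░░

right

░░░░░░░░░░░░
░░░░░░░░░░░░
░░░░░░░░░░░░
░░░░░░░░░░░░
░░░■■■■■■■░░
░░░■■■■■■■░░
░░░■··◆···░░
░░░■······░░
░░░■······░░
░░░░···□··░░
░░░░■■■·■■░░
░░░░····■░░░

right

░░░░░░░░░░░░
░░░░░░░░░░░░
░░░░░░░░░░░░
░░░░░░░░░░░░
░░■■■■■■■░░░
░░■■■■■■■░░░
░░■···◆··░░░
░░■······░░░
░░■······░░░
░░░···□··░░░
░░░■■■·■■░░░
░░░····■░░░░

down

░░░░░░░░░░░░
░░░░░░░░░░░░
░░░░░░░░░░░░
░░■■■■■■■░░░
░░■■■■■■■░░░
░░■······░░░
░░■···◆··░░░
░░■······░░░
░░░···□··░░░
░░░■■■·■■░░░
░░░····■░░░░
░░░░░░░░░░░░

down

░░░░░░░░░░░░
░░░░░░░░░░░░
░░■■■■■■■░░░
░░■■■■■■■░░░
░░■······░░░
░░■······░░░
░░■···◆··░░░
░░░···□··░░░
░░░■■■·■■░░░
░░░····■░░░░
░░░░░░░░░░░░
░░░░░░░░░░░░

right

░░░░░░░░░░░░
░░░░░░░░░░░░
░■■■■■■■░░░░
░■■■■■■■░░░░
░■······■░░░
░■······■░░░
░■····◆·■░░░
░░···□··■░░░
░░■■■·■■■░░░
░░····■░░░░░
░░░░░░░░░░░░
░░░░░░░░░░░░

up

░░░░░░░░░░░░
░░░░░░░░░░░░
░░░░░░░░░░░░
░■■■■■■■░░░░
░■■■■■■■■░░░
░■······■░░░
░■····◆·■░░░
░■······■░░░
░░···□··■░░░
░░■■■·■■■░░░
░░····■░░░░░
░░░░░░░░░░░░

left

░░░░░░░░░░░░
░░░░░░░░░░░░
░░░░░░░░░░░░
░░■■■■■■■░░░
░░■■■■■■■■░░
░░■······■░░
░░■···◆··■░░
░░■······■░░
░░░···□··■░░
░░░■■■·■■■░░
░░░····■░░░░
░░░░░░░░░░░░

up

░░░░░░░░░░░░
░░░░░░░░░░░░
░░░░░░░░░░░░
░░░░░░░░░░░░
░░■■■■■■■░░░
░░■■■■■■■■░░
░░■···◆··■░░
░░■······■░░
░░■······■░░
░░░···□··■░░
░░░■■■·■■■░░
░░░····■░░░░

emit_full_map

■■■■■■■░
■■■■■■■■
■···◆··■
■······■
■······■
░···□··■
░■■■·■■■
░····■░░

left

░░░░░░░░░░░░
░░░░░░░░░░░░
░░░░░░░░░░░░
░░░░░░░░░░░░
░░░■■■■■■■░░
░░░■■■■■■■■░
░░░■··◆···■░
░░░■······■░
░░░■······■░
░░░░···□··■░
░░░░■■■·■■■░
░░░░····■░░░

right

░░░░░░░░░░░░
░░░░░░░░░░░░
░░░░░░░░░░░░
░░░░░░░░░░░░
░░■■■■■■■░░░
░░■■■■■■■■░░
░░■···◆··■░░
░░■······■░░
░░■······■░░
░░░···□··■░░
░░░■■■·■■■░░
░░░····■░░░░

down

░░░░░░░░░░░░
░░░░░░░░░░░░
░░░░░░░░░░░░
░░■■■■■■■░░░
░░■■■■■■■■░░
░░■······■░░
░░■···◆··■░░
░░■······■░░
░░░···□··■░░
░░░■■■·■■■░░
░░░····■░░░░
░░░░░░░░░░░░

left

░░░░░░░░░░░░
░░░░░░░░░░░░
░░░░░░░░░░░░
░░░■■■■■■■░░
░░░■■■■■■■■░
░░░■······■░
░░░■··◆···■░
░░░■······■░
░░░░···□··■░
░░░░■■■·■■■░
░░░░····■░░░
░░░░░░░░░░░░

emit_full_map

■■■■■■■░
■■■■■■■■
■······■
■··◆···■
■······■
░···□··■
░■■■·■■■
░····■░░


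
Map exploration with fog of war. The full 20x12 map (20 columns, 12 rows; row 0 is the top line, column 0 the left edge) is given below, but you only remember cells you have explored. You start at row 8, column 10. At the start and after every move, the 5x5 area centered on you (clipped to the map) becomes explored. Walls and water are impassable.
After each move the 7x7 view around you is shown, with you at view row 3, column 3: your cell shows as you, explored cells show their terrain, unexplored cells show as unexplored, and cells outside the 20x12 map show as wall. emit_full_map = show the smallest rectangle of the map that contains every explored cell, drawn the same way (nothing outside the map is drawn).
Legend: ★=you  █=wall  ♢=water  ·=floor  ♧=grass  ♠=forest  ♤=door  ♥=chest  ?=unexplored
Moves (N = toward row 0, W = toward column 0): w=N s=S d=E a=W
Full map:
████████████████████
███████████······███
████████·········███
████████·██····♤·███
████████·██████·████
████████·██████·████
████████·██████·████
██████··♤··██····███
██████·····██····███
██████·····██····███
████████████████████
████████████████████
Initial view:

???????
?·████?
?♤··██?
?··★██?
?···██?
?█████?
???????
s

?·████?
?♤··██?
?···██?
?··★██?
?█████?
?█████?
███████

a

??·████
?·♤··██
?····██
?··★·██
?██████
?██████
███████

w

???????
?█·████
?·♤··██
?··★·██
?····██
?██████
?██████

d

???????
█·████?
·♤··██?
···★██?
····██?
██████?
██████?

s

█·████?
·♤··██?
····██?
···★██?
██████?
██████?
███████

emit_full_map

█·████
·♤··██
····██
···★██
██████
██████

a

?█·████
?·♤··██
?····██
?··★·██
?██████
?██████
███████

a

??█·███
?··♤··█
?·····█
?··★··█
?██████
?██████
███████

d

?█·████
··♤··██
·····██
···★·██
███████
███████
███████

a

??█·███
?··♤··█
?·····█
?··★··█
?██████
?██████
███████

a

???█·██
?█··♤··
?█·····
?█·★···
?██████
?██████
███████

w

???????
?███·██
?█··♤··
?█·★···
?█·····
?██████
?██████

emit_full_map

███·████
█··♤··██
█·★···██
█·····██
████████
████████


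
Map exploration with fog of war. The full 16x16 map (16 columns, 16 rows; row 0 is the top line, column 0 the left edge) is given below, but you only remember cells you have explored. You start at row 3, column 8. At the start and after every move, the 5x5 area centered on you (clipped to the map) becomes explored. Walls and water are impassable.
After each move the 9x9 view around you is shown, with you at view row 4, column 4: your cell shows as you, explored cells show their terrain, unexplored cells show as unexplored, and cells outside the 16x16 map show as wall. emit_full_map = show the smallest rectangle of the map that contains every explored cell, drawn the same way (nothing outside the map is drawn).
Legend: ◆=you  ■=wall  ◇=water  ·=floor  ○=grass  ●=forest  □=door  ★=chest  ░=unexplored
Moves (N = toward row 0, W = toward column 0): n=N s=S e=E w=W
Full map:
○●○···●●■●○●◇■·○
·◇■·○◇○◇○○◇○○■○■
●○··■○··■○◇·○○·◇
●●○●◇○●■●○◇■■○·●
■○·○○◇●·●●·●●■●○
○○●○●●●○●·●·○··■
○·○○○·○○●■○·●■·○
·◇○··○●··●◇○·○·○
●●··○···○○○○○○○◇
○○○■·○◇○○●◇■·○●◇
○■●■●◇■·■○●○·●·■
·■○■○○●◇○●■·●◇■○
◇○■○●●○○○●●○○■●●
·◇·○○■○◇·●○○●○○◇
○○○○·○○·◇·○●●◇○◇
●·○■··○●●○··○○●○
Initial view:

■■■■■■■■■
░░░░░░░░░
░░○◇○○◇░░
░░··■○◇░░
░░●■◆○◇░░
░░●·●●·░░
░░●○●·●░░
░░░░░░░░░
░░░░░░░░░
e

■■■■■■■■■
░░░░░░░░░
░○◇○○◇○░░
░··■○◇·░░
░●■●◆◇■░░
░●·●●·●░░
░●○●·●·░░
░░░░░░░░░
░░░░░░░░░

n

■■■■■■■■■
■■■■■■■■■
░░●■●○●░░
░○◇○○◇○░░
░··■◆◇·░░
░●■●○◇■░░
░●·●●·●░░
░●○●·●·░░
░░░░░░░░░

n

■■■■■■■■■
■■■■■■■■■
■■■■■■■■■
░░●■●○●░░
░○◇○◆◇○░░
░··■○◇·░░
░●■●○◇■░░
░●·●●·●░░
░●○●·●·░░

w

■■■■■■■■■
■■■■■■■■■
■■■■■■■■■
░░●●■●○●░
░░○◇◆○◇○░
░░··■○◇·░
░░●■●○◇■░
░░●·●●·●░
░░●○●·●·░

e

■■■■■■■■■
■■■■■■■■■
■■■■■■■■■
░●●■●○●░░
░○◇○◆◇○░░
░··■○◇·░░
░●■●○◇■░░
░●·●●·●░░
░●○●·●·░░

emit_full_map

●●■●○●
○◇○◆◇○
··■○◇·
●■●○◇■
●·●●·●
●○●·●·

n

■■■■■■■■■
■■■■■■■■■
■■■■■■■■■
■■■■■■■■■
░●●■◆○●░░
░○◇○○◇○░░
░··■○◇·░░
░●■●○◇■░░
░●·●●·●░░

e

■■■■■■■■■
■■■■■■■■■
■■■■■■■■■
■■■■■■■■■
●●■●◆●◇░░
○◇○○◇○○░░
··■○◇·○░░
●■●○◇■░░░
●·●●·●░░░

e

■■■■■■■■■
■■■■■■■■■
■■■■■■■■■
■■■■■■■■■
●■●○◆◇■░░
◇○○◇○○■░░
·■○◇·○○░░
■●○◇■░░░░
·●●·●░░░░

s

■■■■■■■■■
■■■■■■■■■
■■■■■■■■■
●■●○●◇■░░
◇○○◇◆○■░░
·■○◇·○○░░
■●○◇■■○░░
·●●·●░░░░
○●·●·░░░░

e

■■■■■■■■■
■■■■■■■■■
■■■■■■■■■
■●○●◇■·░■
○○◇○◆■○░■
■○◇·○○·░■
●○◇■■○·░■
●●·●░░░░■
●·●·░░░░■

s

■■■■■■■■■
■■■■■■■■■
■●○●◇■·░■
○○◇○○■○░■
■○◇·◆○·░■
●○◇■■○·░■
●●·●●■●░■
●·●·░░░░■
░░░░░░░░■

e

■■■■■■■■■
■■■■■■■■■
●○●◇■·○■■
○◇○○■○■■■
○◇·○◆·◇■■
○◇■■○·●■■
●·●●■●○■■
·●·░░░░■■
░░░░░░░■■

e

■■■■■■■■■
■■■■■■■■■
○●◇■·○■■■
◇○○■○■■■■
◇·○○◆◇■■■
◇■■○·●■■■
·●●■●○■■■
●·░░░░■■■
░░░░░░■■■

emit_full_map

●●■●○●◇■·○
○◇○○◇○○■○■
··■○◇·○○◆◇
●■●○◇■■○·●
●·●●·●●■●○
●○●·●·░░░░

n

■■■■■■■■■
■■■■■■■■■
■■■■■■■■■
○●◇■·○■■■
◇○○■◆■■■■
◇·○○·◇■■■
◇■■○·●■■■
·●●■●○■■■
●·░░░░■■■

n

■■■■■■■■■
■■■■■■■■■
■■■■■■■■■
■■■■■■■■■
○●◇■◆○■■■
◇○○■○■■■■
◇·○○·◇■■■
◇■■○·●■■■
·●●■●○■■■

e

■■■■■■■■■
■■■■■■■■■
■■■■■■■■■
■■■■■■■■■
●◇■·◆■■■■
○○■○■■■■■
·○○·◇■■■■
■■○·●■■■■
●●■●○■■■■

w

■■■■■■■■■
■■■■■■■■■
■■■■■■■■■
■■■■■■■■■
○●◇■◆○■■■
◇○○■○■■■■
◇·○○·◇■■■
◇■■○·●■■■
·●●■●○■■■

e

■■■■■■■■■
■■■■■■■■■
■■■■■■■■■
■■■■■■■■■
●◇■·◆■■■■
○○■○■■■■■
·○○·◇■■■■
■■○·●■■■■
●●■●○■■■■

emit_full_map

●●■●○●◇■·◆
○◇○○◇○○■○■
··■○◇·○○·◇
●■●○◇■■○·●
●·●●·●●■●○
●○●·●·░░░░


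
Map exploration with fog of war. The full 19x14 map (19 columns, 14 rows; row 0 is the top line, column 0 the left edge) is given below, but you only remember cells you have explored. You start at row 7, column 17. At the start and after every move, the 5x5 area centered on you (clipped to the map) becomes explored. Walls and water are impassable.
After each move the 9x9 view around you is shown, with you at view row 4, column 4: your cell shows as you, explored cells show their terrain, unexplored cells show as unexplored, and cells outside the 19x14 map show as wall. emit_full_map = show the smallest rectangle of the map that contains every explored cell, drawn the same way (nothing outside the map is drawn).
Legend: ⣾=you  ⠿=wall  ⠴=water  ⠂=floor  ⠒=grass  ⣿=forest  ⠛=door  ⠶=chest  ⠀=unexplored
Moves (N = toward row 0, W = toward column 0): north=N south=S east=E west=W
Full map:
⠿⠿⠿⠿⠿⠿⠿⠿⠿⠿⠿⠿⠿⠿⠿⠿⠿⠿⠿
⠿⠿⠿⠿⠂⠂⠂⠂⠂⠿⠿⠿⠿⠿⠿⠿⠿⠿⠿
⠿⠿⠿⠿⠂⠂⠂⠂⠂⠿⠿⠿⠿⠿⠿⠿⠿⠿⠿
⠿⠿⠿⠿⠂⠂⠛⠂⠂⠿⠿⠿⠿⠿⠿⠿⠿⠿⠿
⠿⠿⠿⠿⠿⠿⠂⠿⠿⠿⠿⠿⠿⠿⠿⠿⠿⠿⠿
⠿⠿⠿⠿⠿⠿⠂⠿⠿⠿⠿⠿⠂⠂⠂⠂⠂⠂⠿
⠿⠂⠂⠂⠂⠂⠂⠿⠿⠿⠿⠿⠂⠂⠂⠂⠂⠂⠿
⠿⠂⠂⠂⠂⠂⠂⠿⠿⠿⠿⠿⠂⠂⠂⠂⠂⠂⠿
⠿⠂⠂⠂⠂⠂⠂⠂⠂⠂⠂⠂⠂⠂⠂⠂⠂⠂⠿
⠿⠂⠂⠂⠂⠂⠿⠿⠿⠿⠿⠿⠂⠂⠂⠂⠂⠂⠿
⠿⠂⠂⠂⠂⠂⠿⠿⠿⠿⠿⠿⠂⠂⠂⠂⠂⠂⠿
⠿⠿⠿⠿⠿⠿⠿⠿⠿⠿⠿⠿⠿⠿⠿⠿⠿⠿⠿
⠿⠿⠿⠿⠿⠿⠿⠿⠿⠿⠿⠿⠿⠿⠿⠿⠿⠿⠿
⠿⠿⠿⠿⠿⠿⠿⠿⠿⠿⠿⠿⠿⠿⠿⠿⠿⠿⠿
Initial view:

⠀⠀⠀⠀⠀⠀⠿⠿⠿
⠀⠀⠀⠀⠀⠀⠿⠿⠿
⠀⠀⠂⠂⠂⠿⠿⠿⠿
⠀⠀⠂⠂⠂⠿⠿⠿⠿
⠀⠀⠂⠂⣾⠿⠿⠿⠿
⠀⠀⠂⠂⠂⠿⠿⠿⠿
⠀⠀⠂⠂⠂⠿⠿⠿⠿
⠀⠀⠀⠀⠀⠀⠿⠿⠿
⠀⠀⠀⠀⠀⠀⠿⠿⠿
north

⠀⠀⠀⠀⠀⠀⠿⠿⠿
⠀⠀⠀⠀⠀⠀⠿⠿⠿
⠀⠀⠿⠿⠿⠿⠿⠿⠿
⠀⠀⠂⠂⠂⠿⠿⠿⠿
⠀⠀⠂⠂⣾⠿⠿⠿⠿
⠀⠀⠂⠂⠂⠿⠿⠿⠿
⠀⠀⠂⠂⠂⠿⠿⠿⠿
⠀⠀⠂⠂⠂⠿⠿⠿⠿
⠀⠀⠀⠀⠀⠀⠿⠿⠿

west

⠀⠀⠀⠀⠀⠀⠀⠿⠿
⠀⠀⠀⠀⠀⠀⠀⠿⠿
⠀⠀⠿⠿⠿⠿⠿⠿⠿
⠀⠀⠂⠂⠂⠂⠿⠿⠿
⠀⠀⠂⠂⣾⠂⠿⠿⠿
⠀⠀⠂⠂⠂⠂⠿⠿⠿
⠀⠀⠂⠂⠂⠂⠿⠿⠿
⠀⠀⠀⠂⠂⠂⠿⠿⠿
⠀⠀⠀⠀⠀⠀⠀⠿⠿

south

⠀⠀⠀⠀⠀⠀⠀⠿⠿
⠀⠀⠿⠿⠿⠿⠿⠿⠿
⠀⠀⠂⠂⠂⠂⠿⠿⠿
⠀⠀⠂⠂⠂⠂⠿⠿⠿
⠀⠀⠂⠂⣾⠂⠿⠿⠿
⠀⠀⠂⠂⠂⠂⠿⠿⠿
⠀⠀⠂⠂⠂⠂⠿⠿⠿
⠀⠀⠀⠀⠀⠀⠀⠿⠿
⠀⠀⠀⠀⠀⠀⠀⠿⠿

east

⠀⠀⠀⠀⠀⠀⠿⠿⠿
⠀⠿⠿⠿⠿⠿⠿⠿⠿
⠀⠂⠂⠂⠂⠿⠿⠿⠿
⠀⠂⠂⠂⠂⠿⠿⠿⠿
⠀⠂⠂⠂⣾⠿⠿⠿⠿
⠀⠂⠂⠂⠂⠿⠿⠿⠿
⠀⠂⠂⠂⠂⠿⠿⠿⠿
⠀⠀⠀⠀⠀⠀⠿⠿⠿
⠀⠀⠀⠀⠀⠀⠿⠿⠿

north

⠀⠀⠀⠀⠀⠀⠿⠿⠿
⠀⠀⠀⠀⠀⠀⠿⠿⠿
⠀⠿⠿⠿⠿⠿⠿⠿⠿
⠀⠂⠂⠂⠂⠿⠿⠿⠿
⠀⠂⠂⠂⣾⠿⠿⠿⠿
⠀⠂⠂⠂⠂⠿⠿⠿⠿
⠀⠂⠂⠂⠂⠿⠿⠿⠿
⠀⠂⠂⠂⠂⠿⠿⠿⠿
⠀⠀⠀⠀⠀⠀⠿⠿⠿

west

⠀⠀⠀⠀⠀⠀⠀⠿⠿
⠀⠀⠀⠀⠀⠀⠀⠿⠿
⠀⠀⠿⠿⠿⠿⠿⠿⠿
⠀⠀⠂⠂⠂⠂⠿⠿⠿
⠀⠀⠂⠂⣾⠂⠿⠿⠿
⠀⠀⠂⠂⠂⠂⠿⠿⠿
⠀⠀⠂⠂⠂⠂⠿⠿⠿
⠀⠀⠂⠂⠂⠂⠿⠿⠿
⠀⠀⠀⠀⠀⠀⠀⠿⠿

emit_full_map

⠿⠿⠿⠿⠿
⠂⠂⠂⠂⠿
⠂⠂⣾⠂⠿
⠂⠂⠂⠂⠿
⠂⠂⠂⠂⠿
⠂⠂⠂⠂⠿

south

⠀⠀⠀⠀⠀⠀⠀⠿⠿
⠀⠀⠿⠿⠿⠿⠿⠿⠿
⠀⠀⠂⠂⠂⠂⠿⠿⠿
⠀⠀⠂⠂⠂⠂⠿⠿⠿
⠀⠀⠂⠂⣾⠂⠿⠿⠿
⠀⠀⠂⠂⠂⠂⠿⠿⠿
⠀⠀⠂⠂⠂⠂⠿⠿⠿
⠀⠀⠀⠀⠀⠀⠀⠿⠿
⠀⠀⠀⠀⠀⠀⠀⠿⠿

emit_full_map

⠿⠿⠿⠿⠿
⠂⠂⠂⠂⠿
⠂⠂⠂⠂⠿
⠂⠂⣾⠂⠿
⠂⠂⠂⠂⠿
⠂⠂⠂⠂⠿


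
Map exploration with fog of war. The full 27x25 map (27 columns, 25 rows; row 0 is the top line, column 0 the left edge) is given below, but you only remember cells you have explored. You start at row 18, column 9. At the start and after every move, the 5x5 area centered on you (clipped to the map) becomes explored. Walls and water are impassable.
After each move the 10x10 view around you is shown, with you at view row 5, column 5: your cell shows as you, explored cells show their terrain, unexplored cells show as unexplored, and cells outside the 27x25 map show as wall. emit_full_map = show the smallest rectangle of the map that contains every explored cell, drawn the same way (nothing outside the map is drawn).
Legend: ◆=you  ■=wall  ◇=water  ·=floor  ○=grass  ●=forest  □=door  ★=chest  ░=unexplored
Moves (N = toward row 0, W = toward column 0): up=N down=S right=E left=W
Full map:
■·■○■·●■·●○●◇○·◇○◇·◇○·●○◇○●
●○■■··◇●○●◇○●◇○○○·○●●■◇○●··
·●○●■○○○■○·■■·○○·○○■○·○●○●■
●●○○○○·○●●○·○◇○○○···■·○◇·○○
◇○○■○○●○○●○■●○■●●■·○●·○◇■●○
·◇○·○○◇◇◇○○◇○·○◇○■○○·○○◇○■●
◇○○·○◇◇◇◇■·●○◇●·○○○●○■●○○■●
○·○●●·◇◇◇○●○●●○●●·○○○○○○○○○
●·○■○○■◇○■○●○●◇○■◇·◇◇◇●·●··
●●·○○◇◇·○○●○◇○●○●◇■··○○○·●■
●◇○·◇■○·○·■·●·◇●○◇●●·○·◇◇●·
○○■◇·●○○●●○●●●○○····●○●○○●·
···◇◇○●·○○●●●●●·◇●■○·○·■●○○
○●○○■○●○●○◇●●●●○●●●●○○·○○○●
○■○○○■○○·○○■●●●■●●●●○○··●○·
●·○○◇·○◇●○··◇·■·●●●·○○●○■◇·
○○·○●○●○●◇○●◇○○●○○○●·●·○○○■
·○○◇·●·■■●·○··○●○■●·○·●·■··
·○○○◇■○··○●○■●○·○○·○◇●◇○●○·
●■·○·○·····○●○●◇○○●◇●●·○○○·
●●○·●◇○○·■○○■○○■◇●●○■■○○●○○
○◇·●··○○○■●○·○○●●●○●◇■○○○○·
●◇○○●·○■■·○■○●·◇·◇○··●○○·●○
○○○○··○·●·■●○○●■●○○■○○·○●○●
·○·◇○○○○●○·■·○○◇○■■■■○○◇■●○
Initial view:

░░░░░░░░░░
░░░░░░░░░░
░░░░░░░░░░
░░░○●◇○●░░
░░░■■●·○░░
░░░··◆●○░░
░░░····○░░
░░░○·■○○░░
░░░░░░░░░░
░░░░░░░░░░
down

░░░░░░░░░░
░░░░░░░░░░
░░░○●◇○●░░
░░░■■●·○░░
░░░··○●○░░
░░░··◆·○░░
░░░○·■○○░░
░░░○○■●○░░
░░░░░░░░░░
░░░░░░░░░░

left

░░░░░░░░░░
░░░░░░░░░░
░░░░○●◇○●░
░░░·■■●·○░
░░░○··○●○░
░░░··◆··○░
░░░○○·■○○░
░░░○○○■●○░
░░░░░░░░░░
░░░░░░░░░░

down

░░░░░░░░░░
░░░░○●◇○●░
░░░·■■●·○░
░░░○··○●○░
░░░·····○░
░░░○○◆■○○░
░░░○○○■●○░
░░░○■■·○░░
░░░░░░░░░░
░░░░░░░░░░

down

░░░░○●◇○●░
░░░·■■●·○░
░░░○··○●○░
░░░·····○░
░░░○○·■○○░
░░░○○◆■●○░
░░░○■■·○░░
░░░○·●·■░░
░░░░░░░░░░
■■■■■■■■■■

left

░░░░░○●◇○●
░░░░·■■●·○
░░░░○··○●○
░░░○·····○
░░░◇○○·■○○
░░░·○◆○■●○
░░░·○■■·○░
░░░·○·●·■░
░░░░░░░░░░
■■■■■■■■■■

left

░░░░░░○●◇○
░░░░░·■■●·
░░░░░○··○●
░░░·○·····
░░░●◇○○·■○
░░░··◆○○■●
░░░●·○■■·○
░░░··○·●·■
░░░░░░░░░░
■■■■■■■■■■

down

░░░░░·■■●·
░░░░░○··○●
░░░·○·····
░░░●◇○○·■○
░░░··○○○■●
░░░●·◆■■·○
░░░··○·●·■
░░░○○○○●░░
■■■■■■■■■■
■■■■■■■■■■

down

░░░░░○··○●
░░░·○·····
░░░●◇○○·■○
░░░··○○○■●
░░░●·○■■·○
░░░··◆·●·■
░░░○○○○●░░
■■■■■■■■■■
■■■■■■■■■■
■■■■■■■■■■

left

░░░░░░○··○
░░░░·○····
░░░░●◇○○·■
░░░●··○○○■
░░░○●·○■■·
░░░○·◆○·●·
░░░◇○○○○●░
■■■■■■■■■■
■■■■■■■■■■
■■■■■■■■■■

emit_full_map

░░░░○●◇○●
░░░·■■●·○
░░░○··○●○
░·○·····○
░●◇○○·■○○
●··○○○■●○
○●·○■■·○░
○·◆○·●·■░
◇○○○○●░░░

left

■░░░░░░○··
■░░░░·○···
■░░░░●◇○○·
■░░·●··○○○
■░░○○●·○■■
■░░○○◆·○·●
■░░·◇○○○○●
■■■■■■■■■■
■■■■■■■■■■
■■■■■■■■■■

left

■■░░░░░░○·
■■░░░░·○··
■■░░░░●◇○○
■■░◇·●··○○
■■░◇○○●·○■
■■░○○◆··○·
■■░○·◇○○○○
■■■■■■■■■■
■■■■■■■■■■
■■■■■■■■■■

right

■░░░░░░○··
■░░░░·○···
■░░░░●◇○○·
■░◇·●··○○○
■░◇○○●·○■■
■░○○○◆·○·●
■░○·◇○○○○●
■■■■■■■■■■
■■■■■■■■■■
■■■■■■■■■■

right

░░░░░░○··○
░░░░·○····
░░░░●◇○○·■
░◇·●··○○○■
░◇○○●·○■■·
░○○○·◆○·●·
░○·◇○○○○●░
■■■■■■■■■■
■■■■■■■■■■
■■■■■■■■■■

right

░░░░░○··○●
░░░·○·····
░░░●◇○○·■○
◇·●··○○○■●
◇○○●·○■■·○
○○○··◆·●·■
○·◇○○○○●░░
■■■■■■■■■■
■■■■■■■■■■
■■■■■■■■■■

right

░░░░○··○●○
░░·○·····○
░░●◇○○·■○○
·●··○○○■●○
○○●·○■■·○░
○○··○◆●·■░
·◇○○○○●○░░
■■■■■■■■■■
■■■■■■■■■■
■■■■■■■■■■

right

░░░○··○●○░
░·○·····○░
░●◇○○·■○○░
●··○○○■●○░
○●·○■■·○░░
○··○·◆·■░░
◇○○○○●○·░░
■■■■■■■■■■
■■■■■■■■■■
■■■■■■■■■■

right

░░○··○●○░░
·○·····○░░
●◇○○·■○○░░
··○○○■●○░░
●·○■■·○■░░
··○·●◆■●░░
○○○○●○·■░░
■■■■■■■■■■
■■■■■■■■■■
■■■■■■■■■■

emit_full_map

░░░░░░○●◇○●
░░░░░·■■●·○
░░░░░○··○●○
░░░·○·····○
░░░●◇○○·■○○
◇·●··○○○■●○
◇○○●·○■■·○■
○○○··○·●◆■●
○·◇○○○○●○·■

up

░░·■■●·○░░
░░○··○●○░░
·○·····○░░
●◇○○·■○○░░
··○○○■●○░░
●·○■■◆○■░░
··○·●·■●░░
○○○○●○·■░░
■■■■■■■■■■
■■■■■■■■■■

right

░·■■●·○░░░
░○··○●○░░░
○·····○░░░
◇○○·■○○■░░
·○○○■●○·░░
·○■■·◆■○░░
·○·●·■●○░░
○○○●○·■·░░
■■■■■■■■■■
■■■■■■■■■■

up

░░○●◇○●░░░
░·■■●·○░░░
░○··○●○░░░
○·····○●░░
◇○○·■○○■░░
·○○○■◆○·░░
·○■■·○■○░░
·○·●·■●○░░
○○○●○·■·░░
■■■■■■■■■■

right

░○●◇○●░░░░
·■■●·○░░░░
○··○●○░░░░
·····○●○░░
○○·■○○■○░░
○○○■●◆·○░░
○■■·○■○●░░
○·●·■●○○░░
○○●○·■·░░░
■■■■■■■■■■

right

○●◇○●░░░░░
■■●·○░░░░░
··○●○░░░░░
····○●○●░░
○·■○○■○○░░
○○■●○◆○○░░
■■·○■○●·░░
·●·■●○○●░░
○●○·■·░░░░
■■■■■■■■■■

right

●◇○●░░░░░░
■●·○░░░░░░
·○●○░░░░░░
···○●○●◇░░
·■○○■○○■░░
○■●○·◆○●░░
■·○■○●·◇░░
●·■●○○●■░░
●○·■·░░░░░
■■■■■■■■■■

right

◇○●░░░░░░░
●·○░░░░░░░
○●○░░░░░░░
··○●○●◇○░░
■○○■○○■◇░░
■●○·○◆●●░░
·○■○●·◇·░░
·■●○○●■●░░
○·■·░░░░░░
■■■■■■■■■■

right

○●░░░░░░░░
·○░░░░░░░░
●○░░░░░░░░
·○●○●◇○○░░
○○■○○■◇●░░
●○·○○◆●●░░
○■○●·◇·◇░░
■●○○●■●○░░
·■·░░░░░░░
■■■■■■■■■■

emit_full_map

░░░░░░○●◇○●░░░░░░
░░░░░·■■●·○░░░░░░
░░░░░○··○●○░░░░░░
░░░·○·····○●○●◇○○
░░░●◇○○·■○○■○○■◇●
◇·●··○○○■●○·○○◆●●
◇○○●·○■■·○■○●·◇·◇
○○○··○·●·■●○○●■●○
○·◇○○○○●○·■·░░░░░

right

●░░░░░░░░░
○░░░░░░░░░
○░░░░░░░░░
○●○●◇○○●░░
○■○○■◇●●░░
○·○○●◆●○░░
■○●·◇·◇○░░
●○○●■●○○░░
■·░░░░░░░░
■■■■■■■■■■

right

░░░░░░░░░░
░░░░░░░░░░
░░░░░░░░░░
●○●◇○○●◇░░
■○○■◇●●○░░
·○○●●◆○●░░
○●·◇·◇○·░░
○○●■●○○■░░
·░░░░░░░░░
■■■■■■■■■■

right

░░░░░░░░░░
░░░░░░░░░░
░░░░░░░░░░
○●◇○○●◇●░░
○○■◇●●○■░░
○○●●●◆●◇░░
●·◇·◇○··░░
○●■●○○■○░░
░░░░░░░░░░
■■■■■■■■■■

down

░░░░░░░░░░
░░░░░░░░░░
○●◇○○●◇●░░
○○■◇●●○■░░
○○●●●○●◇░░
●·◇·◇◆··░░
○●■●○○■○░░
░░░○■■■■░░
■■■■■■■■■■
■■■■■■■■■■

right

░░░░░░░░░░
░░░░░░░░░░
●◇○○●◇●░░░
○■◇●●○■■░░
○●●●○●◇■░░
·◇·◇○◆·●░░
●■●○○■○○░░
░░○■■■■○░░
■■■■■■■■■■
■■■■■■■■■■

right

░░░░░░░░░░
░░░░░░░░░░
◇○○●◇●░░░░
■◇●●○■■○░░
●●●○●◇■○░░
◇·◇○·◆●○░░
■●○○■○○·░░
░○■■■■○○░░
■■■■■■■■■■
■■■■■■■■■■

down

░░░░░░░░░░
◇○○●◇●░░░░
■◇●●○■■○░░
●●●○●◇■○░░
◇·◇○··●○░░
■●○○■◆○·░░
░○■■■■○○░░
■■■■■■■■■■
■■■■■■■■■■
■■■■■■■■■■

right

░░░░░░░░░░
○○●◇●░░░░░
◇●●○■■○░░░
●●○●◇■○○░░
·◇○··●○○░░
●○○■○◆·○░░
○■■■■○○◇░░
■■■■■■■■■■
■■■■■■■■■■
■■■■■■■■■■

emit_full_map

░░░░░░○●◇○●░░░░░░░░░░░░
░░░░░·■■●·○░░░░░░░░░░░░
░░░░░○··○●○░░░░░░░░░░░░
░░░·○·····○●○●◇○○●◇●░░░
░░░●◇○○·■○○■○○■◇●●○■■○░
◇·●··○○○■●○·○○●●●○●◇■○○
◇○○●·○■■·○■○●·◇·◇○··●○○
○○○··○·●·■●○○●■●○○■○◆·○
○·◇○○○○●○·■·░░░○■■■■○○◇

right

░░░░░░░░░░
○●◇●░░░░░░
●●○■■○░░░░
●○●◇■○○○░░
◇○··●○○·░░
○○■○○◆○●░░
■■■■○○◇■░░
■■■■■■■■■■
■■■■■■■■■■
■■■■■■■■■■

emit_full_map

░░░░░░○●◇○●░░░░░░░░░░░░░
░░░░░·■■●·○░░░░░░░░░░░░░
░░░░░○··○●○░░░░░░░░░░░░░
░░░·○·····○●○●◇○○●◇●░░░░
░░░●◇○○·■○○■○○■◇●●○■■○░░
◇·●··○○○■●○·○○●●●○●◇■○○○
◇○○●·○■■·○■○●·◇·◇○··●○○·
○○○··○·●·■●○○●■●○○■○○◆○●
○·◇○○○○●○·■·░░░○■■■■○○◇■
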